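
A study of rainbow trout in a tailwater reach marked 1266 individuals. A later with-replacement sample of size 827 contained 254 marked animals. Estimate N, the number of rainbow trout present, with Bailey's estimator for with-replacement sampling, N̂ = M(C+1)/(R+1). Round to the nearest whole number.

N̂ = 1266·(827+1)/(254+1) = 1266·828/255 = 1048248/255 ≈ 4110.8 → 4111

N ≈ 4111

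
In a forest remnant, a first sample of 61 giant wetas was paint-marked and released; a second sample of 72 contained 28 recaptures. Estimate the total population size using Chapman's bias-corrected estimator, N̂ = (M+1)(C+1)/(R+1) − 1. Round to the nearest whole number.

N̂ = (61+1)(72+1)/(28+1) − 1 = 62·73/29 − 1
= 4526/29 − 1 ≈ 156.1 − 1 ≈ 155.1 → 155

N ≈ 155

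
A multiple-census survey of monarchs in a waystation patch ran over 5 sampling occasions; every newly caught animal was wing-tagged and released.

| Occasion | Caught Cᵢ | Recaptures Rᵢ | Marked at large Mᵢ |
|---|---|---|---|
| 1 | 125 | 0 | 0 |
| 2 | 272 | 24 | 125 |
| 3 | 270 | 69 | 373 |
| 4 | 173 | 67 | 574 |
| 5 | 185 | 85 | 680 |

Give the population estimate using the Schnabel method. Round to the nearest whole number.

Σ MᵢCᵢ = 0·125 + 125·272 + 373·270 + 574·173 + 680·185 = 0 + 34000 + 100710 + 99302 + 125800 = 359812
Σ Rᵢ = 0 + 24 + 69 + 67 + 85 = 245
N̂ = 359812 / 245 ≈ 1468.6 → 1469

N ≈ 1469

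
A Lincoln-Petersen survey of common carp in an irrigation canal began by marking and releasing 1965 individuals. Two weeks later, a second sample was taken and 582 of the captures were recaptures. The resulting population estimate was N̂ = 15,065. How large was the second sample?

From N = M·C/R: C = N·R / M = 15065·582 / 1965 = 8767830 / 1965 = 4462.

C = 4462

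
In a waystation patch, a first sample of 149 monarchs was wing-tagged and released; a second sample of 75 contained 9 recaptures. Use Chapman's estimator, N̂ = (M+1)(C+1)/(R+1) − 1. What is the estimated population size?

N = 1139

N̂ = (149+1)(75+1)/(9+1) − 1 = 150·76/10 − 1
= 11400/10 − 1 = 1140 − 1 = 1139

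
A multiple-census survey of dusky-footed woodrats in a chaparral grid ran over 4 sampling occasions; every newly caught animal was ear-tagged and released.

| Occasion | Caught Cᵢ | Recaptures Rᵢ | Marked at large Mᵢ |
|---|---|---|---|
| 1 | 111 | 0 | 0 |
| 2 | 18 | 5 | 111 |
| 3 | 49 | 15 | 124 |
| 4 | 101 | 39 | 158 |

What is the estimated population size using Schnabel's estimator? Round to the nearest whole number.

Σ MᵢCᵢ = 0·111 + 111·18 + 124·49 + 158·101 = 0 + 1998 + 6076 + 15958 = 24032
Σ Rᵢ = 0 + 5 + 15 + 39 = 59
N̂ = 24032 / 59 ≈ 407.3 → 407

N ≈ 407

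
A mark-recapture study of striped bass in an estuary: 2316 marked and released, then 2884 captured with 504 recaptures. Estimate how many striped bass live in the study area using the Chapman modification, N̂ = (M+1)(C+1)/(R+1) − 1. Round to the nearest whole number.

N ≈ 13,236

N̂ = (2316+1)(2884+1)/(504+1) − 1 = 2317·2885/505 − 1
= 6684545/505 − 1 ≈ 13236.7 − 1 ≈ 13235.7 → 13236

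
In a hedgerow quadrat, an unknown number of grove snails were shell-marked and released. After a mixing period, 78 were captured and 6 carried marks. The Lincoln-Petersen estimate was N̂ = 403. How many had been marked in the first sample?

M = 31

From N = M·C/R: M = N·R / C = 403·6 / 78 = 2418 / 78 = 31.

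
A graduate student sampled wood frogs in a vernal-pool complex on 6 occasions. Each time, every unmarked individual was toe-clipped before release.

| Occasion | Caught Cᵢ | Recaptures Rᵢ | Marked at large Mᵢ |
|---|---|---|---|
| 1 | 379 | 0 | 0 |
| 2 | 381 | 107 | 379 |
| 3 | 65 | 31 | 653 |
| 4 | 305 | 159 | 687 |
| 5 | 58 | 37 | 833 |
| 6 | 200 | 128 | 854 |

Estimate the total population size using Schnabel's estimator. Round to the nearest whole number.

N ≈ 1332

Σ MᵢCᵢ = 0·379 + 379·381 + 653·65 + 687·305 + 833·58 + 854·200 = 0 + 144399 + 42445 + 209535 + 48314 + 170800 = 615493
Σ Rᵢ = 0 + 107 + 31 + 159 + 37 + 128 = 462
N̂ = 615493 / 462 ≈ 1332.2 → 1332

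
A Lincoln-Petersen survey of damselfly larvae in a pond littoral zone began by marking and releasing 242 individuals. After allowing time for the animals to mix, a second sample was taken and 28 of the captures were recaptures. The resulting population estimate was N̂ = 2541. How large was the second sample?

C = 294

From N = M·C/R: C = N·R / M = 2541·28 / 242 = 71148 / 242 = 294.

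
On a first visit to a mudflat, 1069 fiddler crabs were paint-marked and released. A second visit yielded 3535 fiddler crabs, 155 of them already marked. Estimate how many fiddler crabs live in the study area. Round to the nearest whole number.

Lincoln-Petersen assumes M/N = R/C, so N = M·C / R.
N = (1069 × 3535) / 155 = 3778915 / 155 ≈ 24380.1 → 24380

N ≈ 24,380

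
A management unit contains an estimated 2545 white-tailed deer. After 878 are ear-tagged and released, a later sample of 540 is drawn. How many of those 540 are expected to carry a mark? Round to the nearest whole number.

Expected recaptures E[R] = M·C / N.
E[R] = 878 × 540 / 2545 = 474120 / 2545 ≈ 186.3 → 186

expected recaptures ≈ 186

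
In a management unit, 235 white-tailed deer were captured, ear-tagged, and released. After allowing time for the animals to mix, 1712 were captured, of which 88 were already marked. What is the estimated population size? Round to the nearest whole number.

The marked fraction in the recapture sample should equal the marked fraction in the population: 88/1712 = 235/N.
N = (235 × 1712) / 88 = 402320 / 88 ≈ 4571.8 → 4572

N ≈ 4572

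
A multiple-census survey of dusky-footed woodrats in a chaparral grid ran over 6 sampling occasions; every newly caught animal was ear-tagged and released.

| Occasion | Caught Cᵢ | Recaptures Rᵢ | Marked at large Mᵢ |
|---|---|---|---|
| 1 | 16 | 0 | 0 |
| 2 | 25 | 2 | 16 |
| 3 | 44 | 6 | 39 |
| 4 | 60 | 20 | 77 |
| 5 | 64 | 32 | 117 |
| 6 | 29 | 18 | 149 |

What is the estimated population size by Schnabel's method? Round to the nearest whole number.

N ≈ 238

Σ MᵢCᵢ = 0·16 + 16·25 + 39·44 + 77·60 + 117·64 + 149·29 = 0 + 400 + 1716 + 4620 + 7488 + 4321 = 18545
Σ Rᵢ = 0 + 2 + 6 + 20 + 32 + 18 = 78
N̂ = 18545 / 78 ≈ 237.8 → 238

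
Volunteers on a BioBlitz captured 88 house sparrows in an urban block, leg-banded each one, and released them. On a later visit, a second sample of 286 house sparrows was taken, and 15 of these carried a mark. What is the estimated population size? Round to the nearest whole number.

N ≈ 1678

Lincoln-Petersen assumes M/N = R/C, so N = M·C / R.
N = (88 × 286) / 15 = 25168 / 15 ≈ 1677.9 → 1678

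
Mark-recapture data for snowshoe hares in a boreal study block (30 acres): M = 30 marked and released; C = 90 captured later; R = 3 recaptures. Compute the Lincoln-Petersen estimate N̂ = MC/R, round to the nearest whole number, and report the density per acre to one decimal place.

density ≈ 30.0 snowshoe hares per acre

N̂ = 30·90/3 = 2700/3 = 900
Density = N̂ / area = 900 / 30 = 30.0 per acre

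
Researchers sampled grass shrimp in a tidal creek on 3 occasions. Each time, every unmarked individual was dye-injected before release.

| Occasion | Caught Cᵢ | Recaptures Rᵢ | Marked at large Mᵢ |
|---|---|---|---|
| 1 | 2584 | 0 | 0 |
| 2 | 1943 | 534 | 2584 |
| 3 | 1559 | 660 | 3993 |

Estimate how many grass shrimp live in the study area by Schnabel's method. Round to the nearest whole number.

N ≈ 9419

Σ MᵢCᵢ = 0·2584 + 2584·1943 + 3993·1559 = 0 + 5020712 + 6225087 = 11245799
Σ Rᵢ = 0 + 534 + 660 = 1194
N̂ = 11245799 / 1194 ≈ 9418.6 → 9419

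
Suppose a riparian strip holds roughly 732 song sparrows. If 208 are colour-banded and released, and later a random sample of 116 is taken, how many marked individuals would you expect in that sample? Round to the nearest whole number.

The marked fraction of the population is 208/732, so in a sample of 116 expect C·(M/N) marked.
E[R] = 208 × 116 / 732 = 24128 / 732 ≈ 33.0 → 33

expected recaptures ≈ 33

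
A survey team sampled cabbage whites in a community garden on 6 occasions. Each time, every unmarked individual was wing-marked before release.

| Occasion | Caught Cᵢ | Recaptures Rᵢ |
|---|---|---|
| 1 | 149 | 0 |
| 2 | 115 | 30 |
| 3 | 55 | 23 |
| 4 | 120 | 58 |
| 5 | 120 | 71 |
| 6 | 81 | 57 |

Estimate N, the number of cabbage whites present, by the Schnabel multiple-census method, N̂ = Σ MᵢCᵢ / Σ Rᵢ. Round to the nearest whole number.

Marked at large before each occasion: Mᵢ = Σⱼ<ᵢ (Cⱼ − Rⱼ) → M1=0, M2=149, M3=234, M4=266, M5=328, M6=377
Σ MᵢCᵢ = 0·149 + 149·115 + 234·55 + 266·120 + 328·120 + 377·81 = 0 + 17135 + 12870 + 31920 + 39360 + 30537 = 131822
Σ Rᵢ = 0 + 30 + 23 + 58 + 71 + 57 = 239
N̂ = 131822 / 239 ≈ 551.6 → 552

N ≈ 552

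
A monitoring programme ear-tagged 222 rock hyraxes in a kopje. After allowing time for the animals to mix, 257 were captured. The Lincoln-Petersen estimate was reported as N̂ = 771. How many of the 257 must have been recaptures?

R = 74

From N = M·C/R: R = M·C / N = 222·257 / 771 = 57054 / 771 = 74.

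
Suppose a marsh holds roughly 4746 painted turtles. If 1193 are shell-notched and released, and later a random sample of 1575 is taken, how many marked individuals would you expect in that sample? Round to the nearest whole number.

expected recaptures ≈ 396

The marked fraction of the population is 1193/4746, so in a sample of 1575 expect C·(M/N) marked.
E[R] = 1193 × 1575 / 4746 = 1878975 / 4746 ≈ 395.9 → 396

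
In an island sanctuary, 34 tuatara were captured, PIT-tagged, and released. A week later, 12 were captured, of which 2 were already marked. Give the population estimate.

N = 204

Lincoln-Petersen assumes M/N = R/C, so N = M·C / R.
N = (34 × 12) / 2 = 408 / 2 = 204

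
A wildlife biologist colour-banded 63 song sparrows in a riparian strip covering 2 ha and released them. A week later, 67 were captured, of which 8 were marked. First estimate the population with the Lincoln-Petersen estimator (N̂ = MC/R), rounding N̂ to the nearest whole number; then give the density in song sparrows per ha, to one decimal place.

density ≈ 264.0 song sparrows per ha

N̂ = 63·67/8 = 4221/8 ≈ 527.6 → 528
Density = N̂ / area = 528 / 2 = 264.0 per ha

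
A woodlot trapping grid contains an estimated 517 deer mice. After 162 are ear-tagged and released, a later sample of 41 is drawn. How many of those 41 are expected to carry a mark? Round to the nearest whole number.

expected recaptures ≈ 13

The marked fraction of the population is 162/517, so in a sample of 41 expect C·(M/N) marked.
E[R] = 162 × 41 / 517 = 6642 / 517 ≈ 12.8 → 13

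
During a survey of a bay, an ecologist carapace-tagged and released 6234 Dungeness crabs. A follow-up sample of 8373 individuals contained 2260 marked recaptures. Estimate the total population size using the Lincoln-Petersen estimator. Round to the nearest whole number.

N ≈ 23,096

If marked individuals mix randomly, R/C ≈ M/N, giving N ≈ M·C/R.
N = (6234 × 8373) / 2260 = 52197282 / 2260 ≈ 23096.1 → 23096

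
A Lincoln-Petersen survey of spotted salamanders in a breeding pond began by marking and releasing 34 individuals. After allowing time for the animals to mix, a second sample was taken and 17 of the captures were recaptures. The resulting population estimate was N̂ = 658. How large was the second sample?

C = 329

From N = M·C/R: C = N·R / M = 658·17 / 34 = 11186 / 34 = 329.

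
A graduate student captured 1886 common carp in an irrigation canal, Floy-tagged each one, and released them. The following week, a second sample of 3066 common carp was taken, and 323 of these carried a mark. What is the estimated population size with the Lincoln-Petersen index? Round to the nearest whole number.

N = (1886 × 3066) / 323 = 5782476 / 323 ≈ 17902.4 → 17902

N ≈ 17,902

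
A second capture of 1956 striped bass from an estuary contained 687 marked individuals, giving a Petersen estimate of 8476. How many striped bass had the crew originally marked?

M = 2977

From N = M·C/R: M = N·R / C = 8476·687 / 1956 = 5823012 / 1956 = 2977.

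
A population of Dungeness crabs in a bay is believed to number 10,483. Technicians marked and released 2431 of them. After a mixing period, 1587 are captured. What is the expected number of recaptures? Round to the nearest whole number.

expected recaptures ≈ 368

The marked fraction of the population is 2431/10483, so in a sample of 1587 expect C·(M/N) marked.
E[R] = 2431 × 1587 / 10483 = 3857997 / 10483 ≈ 368.0 → 368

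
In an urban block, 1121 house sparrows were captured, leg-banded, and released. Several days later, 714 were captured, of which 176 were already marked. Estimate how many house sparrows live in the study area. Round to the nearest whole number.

N ≈ 4548

If marked individuals mix randomly, R/C ≈ M/N, giving N ≈ M·C/R.
N = (1121 × 714) / 176 = 800394 / 176 ≈ 4547.7 → 4548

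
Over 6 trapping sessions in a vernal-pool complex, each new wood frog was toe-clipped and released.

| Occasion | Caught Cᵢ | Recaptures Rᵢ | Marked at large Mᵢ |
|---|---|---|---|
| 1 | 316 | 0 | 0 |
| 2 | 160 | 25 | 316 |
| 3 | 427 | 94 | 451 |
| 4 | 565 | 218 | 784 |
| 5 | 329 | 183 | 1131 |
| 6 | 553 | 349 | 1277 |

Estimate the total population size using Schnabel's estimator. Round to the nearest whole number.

Σ MᵢCᵢ = 0·316 + 316·160 + 451·427 + 784·565 + 1131·329 + 1277·553 = 0 + 50560 + 192577 + 442960 + 372099 + 706181 = 1764377
Σ Rᵢ = 0 + 25 + 94 + 218 + 183 + 349 = 869
N̂ = 1764377 / 869 ≈ 2030.4 → 2030

N ≈ 2030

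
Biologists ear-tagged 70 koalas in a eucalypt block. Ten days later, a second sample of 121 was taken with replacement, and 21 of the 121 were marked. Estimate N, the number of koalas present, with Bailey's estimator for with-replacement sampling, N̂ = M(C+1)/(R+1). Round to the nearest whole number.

N ≈ 388

N̂ = 70·(121+1)/(21+1) = 70·122/22 = 8540/22 ≈ 388.2 → 388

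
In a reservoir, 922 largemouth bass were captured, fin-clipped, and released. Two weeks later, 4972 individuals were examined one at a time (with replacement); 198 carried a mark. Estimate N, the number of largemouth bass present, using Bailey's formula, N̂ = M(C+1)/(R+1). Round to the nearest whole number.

N ≈ 23,041

N̂ = 922·(4972+1)/(198+1) = 922·4973/199 = 4585106/199 ≈ 23040.7 → 23041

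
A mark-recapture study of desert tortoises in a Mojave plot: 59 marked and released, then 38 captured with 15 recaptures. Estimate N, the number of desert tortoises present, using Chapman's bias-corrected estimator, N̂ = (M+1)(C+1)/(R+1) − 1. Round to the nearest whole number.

N ≈ 145

N̂ = (59+1)(38+1)/(15+1) − 1 = 60·39/16 − 1
= 2340/16 − 1 ≈ 146.2 − 1 ≈ 145.2 → 145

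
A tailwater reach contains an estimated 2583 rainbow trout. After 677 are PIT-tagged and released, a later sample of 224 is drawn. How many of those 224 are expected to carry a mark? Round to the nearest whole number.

expected recaptures ≈ 59

The marked fraction of the population is 677/2583, so in a sample of 224 expect C·(M/N) marked.
E[R] = 677 × 224 / 2583 = 151648 / 2583 ≈ 58.7 → 59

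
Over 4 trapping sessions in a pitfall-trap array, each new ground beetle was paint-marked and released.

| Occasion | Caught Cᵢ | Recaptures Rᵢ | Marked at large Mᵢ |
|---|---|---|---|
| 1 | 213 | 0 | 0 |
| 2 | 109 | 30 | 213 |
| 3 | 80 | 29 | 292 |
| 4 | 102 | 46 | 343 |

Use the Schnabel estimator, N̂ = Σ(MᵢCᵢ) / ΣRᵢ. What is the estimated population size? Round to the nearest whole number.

N ≈ 777

Σ MᵢCᵢ = 0·213 + 213·109 + 292·80 + 343·102 = 0 + 23217 + 23360 + 34986 = 81563
Σ Rᵢ = 0 + 30 + 29 + 46 = 105
N̂ = 81563 / 105 ≈ 776.8 → 777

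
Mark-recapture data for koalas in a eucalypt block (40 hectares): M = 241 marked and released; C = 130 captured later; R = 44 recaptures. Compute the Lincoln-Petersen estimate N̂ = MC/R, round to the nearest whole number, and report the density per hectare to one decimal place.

density ≈ 17.8 koalas per hectare

N̂ = 241·130/44 = 31330/44 ≈ 712.0 → 712
Density = N̂ / area = 712 / 40 ≈ 17.80 → 17.8 per hectare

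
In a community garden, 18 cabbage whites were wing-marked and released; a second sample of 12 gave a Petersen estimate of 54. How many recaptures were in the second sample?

R = 4

From N = M·C/R: R = M·C / N = 18·12 / 54 = 216 / 54 = 4.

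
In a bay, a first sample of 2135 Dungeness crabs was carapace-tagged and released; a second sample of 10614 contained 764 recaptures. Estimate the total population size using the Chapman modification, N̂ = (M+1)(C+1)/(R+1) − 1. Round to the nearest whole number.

N ≈ 29,638

N̂ = (2135+1)(10614+1)/(764+1) − 1 = 2136·10615/765 − 1
= 22673640/765 − 1 ≈ 29638.7 − 1 ≈ 29637.7 → 29638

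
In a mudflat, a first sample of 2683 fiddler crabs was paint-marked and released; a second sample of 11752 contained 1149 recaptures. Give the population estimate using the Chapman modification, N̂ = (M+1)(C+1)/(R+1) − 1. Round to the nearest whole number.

N ≈ 27,429

N̂ = (2683+1)(11752+1)/(1149+1) − 1 = 2684·11753/1150 − 1
= 31545052/1150 − 1 ≈ 27430.48 − 1 ≈ 27429.48 → 27429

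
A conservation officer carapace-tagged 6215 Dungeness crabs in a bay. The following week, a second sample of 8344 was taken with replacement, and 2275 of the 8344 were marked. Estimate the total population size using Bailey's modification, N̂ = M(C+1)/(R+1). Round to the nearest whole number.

N ≈ 22,787

N̂ = 6215·(8344+1)/(2275+1) = 6215·8345/2276 = 51864175/2276 ≈ 22787.4 → 22787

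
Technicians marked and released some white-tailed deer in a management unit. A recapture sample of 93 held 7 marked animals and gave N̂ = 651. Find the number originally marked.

M = 49

From N = M·C/R: M = N·R / C = 651·7 / 93 = 4557 / 93 = 49.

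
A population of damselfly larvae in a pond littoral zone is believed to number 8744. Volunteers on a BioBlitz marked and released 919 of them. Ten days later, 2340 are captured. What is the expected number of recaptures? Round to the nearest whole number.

expected recaptures ≈ 246

The marked fraction of the population is 919/8744, so in a sample of 2340 expect C·(M/N) marked.
E[R] = 919 × 2340 / 8744 = 2150460 / 8744 ≈ 245.9 → 246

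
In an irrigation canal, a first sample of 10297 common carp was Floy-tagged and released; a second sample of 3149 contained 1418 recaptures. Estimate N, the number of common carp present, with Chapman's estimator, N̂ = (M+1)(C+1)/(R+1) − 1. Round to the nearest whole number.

N ≈ 22,859

N̂ = (10297+1)(3149+1)/(1418+1) − 1 = 10298·3150/1419 − 1
= 32438700/1419 − 1 ≈ 22860.3 − 1 ≈ 22859.3 → 22859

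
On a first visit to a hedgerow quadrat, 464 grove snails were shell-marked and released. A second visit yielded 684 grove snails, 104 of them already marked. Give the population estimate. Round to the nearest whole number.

N = (464 × 684) / 104 = 317376 / 104 ≈ 3051.7 → 3052

N ≈ 3052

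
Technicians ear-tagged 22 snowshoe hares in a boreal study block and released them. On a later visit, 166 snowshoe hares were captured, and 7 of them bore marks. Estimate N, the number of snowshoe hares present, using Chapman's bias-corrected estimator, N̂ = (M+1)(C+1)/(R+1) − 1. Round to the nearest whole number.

N̂ = (22+1)(166+1)/(7+1) − 1 = 23·167/8 − 1
= 3841/8 − 1 ≈ 480.1 − 1 ≈ 479.1 → 479

N ≈ 479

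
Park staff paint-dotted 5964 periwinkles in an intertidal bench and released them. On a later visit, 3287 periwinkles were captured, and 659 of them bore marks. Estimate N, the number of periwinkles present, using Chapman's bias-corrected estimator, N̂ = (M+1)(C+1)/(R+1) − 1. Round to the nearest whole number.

N̂ = (5964+1)(3287+1)/(659+1) − 1 = 5965·3288/660 − 1
= 19612920/660 − 1 ≈ 29716.5 − 1 ≈ 29715.5 → 29716

N ≈ 29,716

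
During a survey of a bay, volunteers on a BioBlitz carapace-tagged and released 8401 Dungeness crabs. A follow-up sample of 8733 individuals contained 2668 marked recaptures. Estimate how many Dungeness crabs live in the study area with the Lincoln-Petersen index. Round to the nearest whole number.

N ≈ 27,498

If marked individuals mix randomly, R/C ≈ M/N, giving N ≈ M·C/R.
N = (8401 × 8733) / 2668 = 73365933 / 2668 ≈ 27498.48 → 27498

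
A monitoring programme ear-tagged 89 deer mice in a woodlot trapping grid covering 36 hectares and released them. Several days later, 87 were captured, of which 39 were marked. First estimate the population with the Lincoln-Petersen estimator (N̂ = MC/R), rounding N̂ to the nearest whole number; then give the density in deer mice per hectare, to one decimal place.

N̂ = 89·87/39 = 7743/39 ≈ 198.5 → 199
Density = N̂ / area = 199 / 36 ≈ 5.53 → 5.5 per hectare

density ≈ 5.5 deer mice per hectare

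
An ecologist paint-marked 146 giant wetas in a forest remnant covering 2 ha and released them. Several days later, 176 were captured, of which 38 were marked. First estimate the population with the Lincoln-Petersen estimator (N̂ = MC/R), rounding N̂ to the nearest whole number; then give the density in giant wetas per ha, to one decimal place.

density ≈ 338.0 giant wetas per ha

N̂ = 146·176/38 = 25696/38 ≈ 676.2 → 676
Density = N̂ / area = 676 / 2 = 338.0 per ha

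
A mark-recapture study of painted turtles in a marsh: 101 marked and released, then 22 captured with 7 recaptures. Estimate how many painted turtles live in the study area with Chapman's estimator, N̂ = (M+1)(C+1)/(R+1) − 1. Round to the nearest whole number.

N ≈ 292

N̂ = (101+1)(22+1)/(7+1) − 1 = 102·23/8 − 1
= 2346/8 − 1 ≈ 293.2 − 1 ≈ 292.2 → 292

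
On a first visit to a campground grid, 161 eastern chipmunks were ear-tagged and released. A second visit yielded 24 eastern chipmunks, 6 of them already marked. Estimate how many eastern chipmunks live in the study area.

N = 644

The marked fraction in the recapture sample should equal the marked fraction in the population: 6/24 = 161/N.
N = (161 × 24) / 6 = 3864 / 6 = 644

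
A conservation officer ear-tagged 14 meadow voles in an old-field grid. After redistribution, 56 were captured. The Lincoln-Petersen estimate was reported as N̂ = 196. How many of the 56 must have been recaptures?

R = 4

From N = M·C/R: R = M·C / N = 14·56 / 196 = 784 / 196 = 4.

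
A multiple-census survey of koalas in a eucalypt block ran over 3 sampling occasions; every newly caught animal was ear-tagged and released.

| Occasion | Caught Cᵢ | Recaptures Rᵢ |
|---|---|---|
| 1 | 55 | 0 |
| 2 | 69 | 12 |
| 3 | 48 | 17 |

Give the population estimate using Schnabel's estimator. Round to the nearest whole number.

N ≈ 316

Marked at large before each occasion: Mᵢ = Σⱼ<ᵢ (Cⱼ − Rⱼ) → M1=0, M2=55, M3=112
Σ MᵢCᵢ = 0·55 + 55·69 + 112·48 = 0 + 3795 + 5376 = 9171
Σ Rᵢ = 0 + 12 + 17 = 29
N̂ = 9171 / 29 ≈ 316.2 → 316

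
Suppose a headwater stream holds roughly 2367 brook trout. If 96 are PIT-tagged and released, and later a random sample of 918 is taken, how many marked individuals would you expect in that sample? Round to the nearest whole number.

expected recaptures ≈ 37

Expected recaptures E[R] = M·C / N.
E[R] = 96 × 918 / 2367 = 88128 / 2367 ≈ 37.2 → 37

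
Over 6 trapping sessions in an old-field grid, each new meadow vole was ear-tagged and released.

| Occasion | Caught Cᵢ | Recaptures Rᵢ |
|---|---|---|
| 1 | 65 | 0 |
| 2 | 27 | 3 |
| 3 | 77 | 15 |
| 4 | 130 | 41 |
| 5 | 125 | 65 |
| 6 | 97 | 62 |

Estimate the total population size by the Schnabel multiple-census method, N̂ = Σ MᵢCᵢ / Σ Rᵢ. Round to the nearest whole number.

N ≈ 470

Marked at large before each occasion: Mᵢ = Σⱼ<ᵢ (Cⱼ − Rⱼ) → M1=0, M2=65, M3=89, M4=151, M5=240, M6=300
Σ MᵢCᵢ = 0·65 + 65·27 + 89·77 + 151·130 + 240·125 + 300·97 = 0 + 1755 + 6853 + 19630 + 30000 + 29100 = 87338
Σ Rᵢ = 0 + 3 + 15 + 41 + 65 + 62 = 186
N̂ = 87338 / 186 ≈ 469.6 → 470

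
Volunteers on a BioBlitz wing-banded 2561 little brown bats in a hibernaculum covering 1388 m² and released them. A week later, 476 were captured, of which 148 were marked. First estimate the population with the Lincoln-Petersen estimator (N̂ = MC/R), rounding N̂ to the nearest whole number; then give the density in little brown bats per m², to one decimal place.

density ≈ 5.9 little brown bats per m²

N̂ = 2561·476/148 = 1219036/148 ≈ 8236.7 → 8237
Density = N̂ / area = 8237 / 1388 ≈ 5.93 → 5.9 per m²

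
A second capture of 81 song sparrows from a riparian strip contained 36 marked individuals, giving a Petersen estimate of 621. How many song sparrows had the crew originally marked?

From N = M·C/R: M = N·R / C = 621·36 / 81 = 22356 / 81 = 276.

M = 276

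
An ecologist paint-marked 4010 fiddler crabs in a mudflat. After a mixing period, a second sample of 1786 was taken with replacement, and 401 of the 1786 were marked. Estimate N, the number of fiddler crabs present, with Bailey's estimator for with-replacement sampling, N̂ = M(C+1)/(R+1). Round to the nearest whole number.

N̂ = 4010·(1786+1)/(401+1) = 4010·1787/402 = 7165870/402 ≈ 17825.5 → 17826

N ≈ 17,826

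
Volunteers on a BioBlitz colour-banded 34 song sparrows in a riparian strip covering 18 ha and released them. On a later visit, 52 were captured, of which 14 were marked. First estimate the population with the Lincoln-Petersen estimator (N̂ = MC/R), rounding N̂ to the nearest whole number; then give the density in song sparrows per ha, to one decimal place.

density ≈ 7.0 song sparrows per ha

N̂ = 34·52/14 = 1768/14 ≈ 126.3 → 126
Density = N̂ / area = 126 / 18 = 7.0 per ha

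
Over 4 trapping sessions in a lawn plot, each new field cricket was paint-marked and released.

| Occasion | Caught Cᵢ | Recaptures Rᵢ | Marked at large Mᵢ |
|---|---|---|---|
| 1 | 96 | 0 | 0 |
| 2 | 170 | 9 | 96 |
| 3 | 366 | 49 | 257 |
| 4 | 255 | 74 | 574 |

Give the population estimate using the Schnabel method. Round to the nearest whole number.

Σ MᵢCᵢ = 0·96 + 96·170 + 257·366 + 574·255 = 0 + 16320 + 94062 + 146370 = 256752
Σ Rᵢ = 0 + 9 + 49 + 74 = 132
N̂ = 256752 / 132 ≈ 1945.1 → 1945

N ≈ 1945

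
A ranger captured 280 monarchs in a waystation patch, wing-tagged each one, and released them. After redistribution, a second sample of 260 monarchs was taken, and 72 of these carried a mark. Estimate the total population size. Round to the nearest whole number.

If marked individuals mix randomly, R/C ≈ M/N, giving N ≈ M·C/R.
N = (280 × 260) / 72 = 72800 / 72 ≈ 1011.1 → 1011

N ≈ 1011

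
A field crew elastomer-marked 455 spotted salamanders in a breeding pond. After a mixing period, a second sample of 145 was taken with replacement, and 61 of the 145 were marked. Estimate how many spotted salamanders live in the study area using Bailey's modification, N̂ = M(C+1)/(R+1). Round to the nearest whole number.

N̂ = 455·(145+1)/(61+1) = 455·146/62 = 66430/62 ≈ 1071.45 → 1071

N ≈ 1071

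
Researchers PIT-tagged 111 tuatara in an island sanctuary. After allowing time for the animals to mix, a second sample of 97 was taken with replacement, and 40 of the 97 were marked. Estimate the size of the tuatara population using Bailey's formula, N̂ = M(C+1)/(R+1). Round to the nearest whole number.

N ≈ 265

N̂ = 111·(97+1)/(40+1) = 111·98/41 = 10878/41 ≈ 265.3 → 265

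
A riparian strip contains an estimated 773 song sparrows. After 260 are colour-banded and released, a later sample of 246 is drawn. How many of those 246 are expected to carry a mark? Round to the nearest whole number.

expected recaptures ≈ 83

The marked fraction of the population is 260/773, so in a sample of 246 expect C·(M/N) marked.
E[R] = 260 × 246 / 773 = 63960 / 773 ≈ 82.7 → 83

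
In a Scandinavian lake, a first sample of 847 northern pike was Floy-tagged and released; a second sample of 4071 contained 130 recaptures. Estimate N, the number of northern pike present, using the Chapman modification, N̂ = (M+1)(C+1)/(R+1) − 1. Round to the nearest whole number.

N ≈ 26,358

N̂ = (847+1)(4071+1)/(130+1) − 1 = 848·4072/131 − 1
= 3453056/131 − 1 ≈ 26359.2 − 1 ≈ 26358.2 → 26358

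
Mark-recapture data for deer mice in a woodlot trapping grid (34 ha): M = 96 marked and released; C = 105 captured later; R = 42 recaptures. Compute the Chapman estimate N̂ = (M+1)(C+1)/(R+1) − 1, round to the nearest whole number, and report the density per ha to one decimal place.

density ≈ 7.0 deer mice per ha

N̂ = 97·106/43 − 1 = 10282/43 − 1 ≈ 238.1 → 238
Density = N̂ / area = 238 / 34 = 7.0 per ha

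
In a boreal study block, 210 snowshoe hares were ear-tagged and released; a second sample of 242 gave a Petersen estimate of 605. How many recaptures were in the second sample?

From N = M·C/R: R = M·C / N = 210·242 / 605 = 50820 / 605 = 84.

R = 84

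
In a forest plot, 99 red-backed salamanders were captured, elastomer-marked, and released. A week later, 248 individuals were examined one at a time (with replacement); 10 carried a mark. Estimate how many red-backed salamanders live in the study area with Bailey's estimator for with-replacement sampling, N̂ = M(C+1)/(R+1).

N = 2241

N̂ = 99·(248+1)/(10+1) = 99·249/11 = 24651/11 = 2241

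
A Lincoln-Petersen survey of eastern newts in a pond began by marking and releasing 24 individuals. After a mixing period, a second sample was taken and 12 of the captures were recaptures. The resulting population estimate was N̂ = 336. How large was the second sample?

From N = M·C/R: C = N·R / M = 336·12 / 24 = 4032 / 24 = 168.

C = 168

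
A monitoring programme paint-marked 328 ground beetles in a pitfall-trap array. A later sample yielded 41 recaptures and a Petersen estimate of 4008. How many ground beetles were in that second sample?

From N = M·C/R: C = N·R / M = 4008·41 / 328 = 164328 / 328 = 501.

C = 501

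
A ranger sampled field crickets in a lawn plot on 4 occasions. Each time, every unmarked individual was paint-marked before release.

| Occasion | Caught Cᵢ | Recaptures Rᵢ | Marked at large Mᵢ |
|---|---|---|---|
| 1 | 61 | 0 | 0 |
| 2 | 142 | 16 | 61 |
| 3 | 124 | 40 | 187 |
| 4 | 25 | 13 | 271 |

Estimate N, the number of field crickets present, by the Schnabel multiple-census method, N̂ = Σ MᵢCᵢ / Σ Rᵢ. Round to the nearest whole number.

Σ MᵢCᵢ = 0·61 + 61·142 + 187·124 + 271·25 = 0 + 8662 + 23188 + 6775 = 38625
Σ Rᵢ = 0 + 16 + 40 + 13 = 69
N̂ = 38625 / 69 ≈ 559.8 → 560

N ≈ 560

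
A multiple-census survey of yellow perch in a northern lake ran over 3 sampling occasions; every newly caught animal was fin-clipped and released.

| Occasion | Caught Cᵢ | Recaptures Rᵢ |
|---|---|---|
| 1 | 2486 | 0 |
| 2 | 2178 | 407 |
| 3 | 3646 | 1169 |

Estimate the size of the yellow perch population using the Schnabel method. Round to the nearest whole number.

N ≈ 13,284

Marked at large before each occasion: Mᵢ = Σⱼ<ᵢ (Cⱼ − Rⱼ) → M1=0, M2=2486, M3=4257
Σ MᵢCᵢ = 0·2486 + 2486·2178 + 4257·3646 = 0 + 5414508 + 15521022 = 20935530
Σ Rᵢ = 0 + 407 + 1169 = 1576
N̂ = 20935530 / 1576 ≈ 13284.0 → 13284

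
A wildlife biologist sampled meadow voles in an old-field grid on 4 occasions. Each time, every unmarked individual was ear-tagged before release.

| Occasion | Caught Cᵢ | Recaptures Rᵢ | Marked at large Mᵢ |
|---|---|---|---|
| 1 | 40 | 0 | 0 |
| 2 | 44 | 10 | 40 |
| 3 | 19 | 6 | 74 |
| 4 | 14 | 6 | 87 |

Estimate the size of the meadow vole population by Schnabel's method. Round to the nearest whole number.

Σ MᵢCᵢ = 0·40 + 40·44 + 74·19 + 87·14 = 0 + 1760 + 1406 + 1218 = 4384
Σ Rᵢ = 0 + 10 + 6 + 6 = 22
N̂ = 4384 / 22 ≈ 199.3 → 199

N ≈ 199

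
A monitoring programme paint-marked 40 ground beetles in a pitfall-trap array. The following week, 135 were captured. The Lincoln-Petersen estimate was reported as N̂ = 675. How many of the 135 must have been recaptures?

From N = M·C/R: R = M·C / N = 40·135 / 675 = 5400 / 675 = 8.

R = 8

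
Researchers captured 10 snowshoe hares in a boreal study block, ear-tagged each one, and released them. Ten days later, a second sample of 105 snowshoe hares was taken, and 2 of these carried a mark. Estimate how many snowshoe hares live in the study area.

N = (10 × 105) / 2 = 1050 / 2 = 525

N = 525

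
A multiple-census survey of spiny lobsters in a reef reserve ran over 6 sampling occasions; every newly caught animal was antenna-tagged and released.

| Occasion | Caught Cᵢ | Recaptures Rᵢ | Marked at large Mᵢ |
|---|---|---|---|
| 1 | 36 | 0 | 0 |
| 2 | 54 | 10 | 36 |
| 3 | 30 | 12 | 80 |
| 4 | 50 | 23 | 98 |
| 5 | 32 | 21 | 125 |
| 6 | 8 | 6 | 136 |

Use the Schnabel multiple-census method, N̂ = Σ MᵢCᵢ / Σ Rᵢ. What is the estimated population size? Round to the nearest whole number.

N ≈ 199

Σ MᵢCᵢ = 0·36 + 36·54 + 80·30 + 98·50 + 125·32 + 136·8 = 0 + 1944 + 2400 + 4900 + 4000 + 1088 = 14332
Σ Rᵢ = 0 + 10 + 12 + 23 + 21 + 6 = 72
N̂ = 14332 / 72 ≈ 199.1 → 199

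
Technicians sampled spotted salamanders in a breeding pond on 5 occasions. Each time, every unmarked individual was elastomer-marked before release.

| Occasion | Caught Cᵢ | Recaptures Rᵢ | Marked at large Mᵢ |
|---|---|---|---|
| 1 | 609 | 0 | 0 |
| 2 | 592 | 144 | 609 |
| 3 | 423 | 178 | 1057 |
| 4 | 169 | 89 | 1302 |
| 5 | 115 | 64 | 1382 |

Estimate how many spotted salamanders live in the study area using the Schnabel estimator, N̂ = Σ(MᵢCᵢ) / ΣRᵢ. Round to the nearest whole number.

N ≈ 2498

Σ MᵢCᵢ = 0·609 + 609·592 + 1057·423 + 1302·169 + 1382·115 = 0 + 360528 + 447111 + 220038 + 158930 = 1186607
Σ Rᵢ = 0 + 144 + 178 + 89 + 64 = 475
N̂ = 1186607 / 475 ≈ 2498.1 → 2498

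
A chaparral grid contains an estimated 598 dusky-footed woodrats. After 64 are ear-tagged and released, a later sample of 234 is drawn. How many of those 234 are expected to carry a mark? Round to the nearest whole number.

The marked fraction of the population is 64/598, so in a sample of 234 expect C·(M/N) marked.
E[R] = 64 × 234 / 598 = 14976 / 598 ≈ 25.0 → 25

expected recaptures ≈ 25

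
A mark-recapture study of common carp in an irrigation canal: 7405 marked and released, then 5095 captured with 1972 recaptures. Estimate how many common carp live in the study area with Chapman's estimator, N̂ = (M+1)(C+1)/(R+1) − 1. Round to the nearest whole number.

N̂ = (7405+1)(5095+1)/(1972+1) − 1 = 7406·5096/1973 − 1
= 37740976/1973 − 1 ≈ 19128.7 − 1 ≈ 19127.7 → 19128

N ≈ 19,128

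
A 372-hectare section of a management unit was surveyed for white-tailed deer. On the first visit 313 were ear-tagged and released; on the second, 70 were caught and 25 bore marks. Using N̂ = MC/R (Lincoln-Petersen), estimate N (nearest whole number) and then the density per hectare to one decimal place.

density ≈ 2.4 white-tailed deer per hectare

N̂ = 313·70/25 = 21910/25 ≈ 876.4 → 876
Density = N̂ / area = 876 / 372 ≈ 2.35 → 2.4 per hectare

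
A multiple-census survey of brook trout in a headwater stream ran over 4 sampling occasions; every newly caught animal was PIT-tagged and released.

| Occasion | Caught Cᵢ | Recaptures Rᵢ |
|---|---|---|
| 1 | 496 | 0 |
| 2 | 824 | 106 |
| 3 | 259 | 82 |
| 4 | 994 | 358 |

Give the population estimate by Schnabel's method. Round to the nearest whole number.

Marked at large before each occasion: Mᵢ = Σⱼ<ᵢ (Cⱼ − Rⱼ) → M1=0, M2=496, M3=1214, M4=1391
Σ MᵢCᵢ = 0·496 + 496·824 + 1214·259 + 1391·994 = 0 + 408704 + 314426 + 1382654 = 2105784
Σ Rᵢ = 0 + 106 + 82 + 358 = 546
N̂ = 2105784 / 546 ≈ 3856.7 → 3857

N ≈ 3857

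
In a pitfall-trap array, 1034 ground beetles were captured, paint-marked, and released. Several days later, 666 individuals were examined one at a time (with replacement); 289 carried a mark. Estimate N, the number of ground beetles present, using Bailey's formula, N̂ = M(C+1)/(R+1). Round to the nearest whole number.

N̂ = 1034·(666+1)/(289+1) = 1034·667/290 = 689678/290 ≈ 2378.2 → 2378

N ≈ 2378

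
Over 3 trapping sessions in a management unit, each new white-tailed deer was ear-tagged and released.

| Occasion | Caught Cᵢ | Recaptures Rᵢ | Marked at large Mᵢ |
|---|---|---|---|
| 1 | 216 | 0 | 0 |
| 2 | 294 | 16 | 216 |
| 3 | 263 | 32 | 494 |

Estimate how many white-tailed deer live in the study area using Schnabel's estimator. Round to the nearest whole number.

N ≈ 4030

Σ MᵢCᵢ = 0·216 + 216·294 + 494·263 = 0 + 63504 + 129922 = 193426
Σ Rᵢ = 0 + 16 + 32 = 48
N̂ = 193426 / 48 ≈ 4029.7 → 4030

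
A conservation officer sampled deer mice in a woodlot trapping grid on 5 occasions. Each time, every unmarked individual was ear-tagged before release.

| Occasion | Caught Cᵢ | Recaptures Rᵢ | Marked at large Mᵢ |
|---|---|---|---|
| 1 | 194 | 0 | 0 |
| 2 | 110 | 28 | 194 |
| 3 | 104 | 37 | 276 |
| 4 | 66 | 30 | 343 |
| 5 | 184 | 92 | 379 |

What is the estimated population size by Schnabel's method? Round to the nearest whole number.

Σ MᵢCᵢ = 0·194 + 194·110 + 276·104 + 343·66 + 379·184 = 0 + 21340 + 28704 + 22638 + 69736 = 142418
Σ Rᵢ = 0 + 28 + 37 + 30 + 92 = 187
N̂ = 142418 / 187 ≈ 761.6 → 762

N ≈ 762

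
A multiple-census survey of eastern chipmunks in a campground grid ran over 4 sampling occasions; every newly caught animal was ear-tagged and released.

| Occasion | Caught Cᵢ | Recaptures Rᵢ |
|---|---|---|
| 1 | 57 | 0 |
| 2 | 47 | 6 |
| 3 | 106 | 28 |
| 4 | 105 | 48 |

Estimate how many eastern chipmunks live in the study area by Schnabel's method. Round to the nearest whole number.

N ≈ 385

Marked at large before each occasion: Mᵢ = Σⱼ<ᵢ (Cⱼ − Rⱼ) → M1=0, M2=57, M3=98, M4=176
Σ MᵢCᵢ = 0·57 + 57·47 + 98·106 + 176·105 = 0 + 2679 + 10388 + 18480 = 31547
Σ Rᵢ = 0 + 6 + 28 + 48 = 82
N̂ = 31547 / 82 ≈ 384.7 → 385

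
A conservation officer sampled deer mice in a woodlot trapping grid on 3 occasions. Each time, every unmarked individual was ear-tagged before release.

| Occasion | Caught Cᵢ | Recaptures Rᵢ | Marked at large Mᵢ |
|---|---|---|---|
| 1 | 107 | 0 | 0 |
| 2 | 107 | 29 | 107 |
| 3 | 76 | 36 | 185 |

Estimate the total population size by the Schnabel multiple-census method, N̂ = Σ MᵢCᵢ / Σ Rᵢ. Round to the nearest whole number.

N ≈ 392

Σ MᵢCᵢ = 0·107 + 107·107 + 185·76 = 0 + 11449 + 14060 = 25509
Σ Rᵢ = 0 + 29 + 36 = 65
N̂ = 25509 / 65 ≈ 392.4 → 392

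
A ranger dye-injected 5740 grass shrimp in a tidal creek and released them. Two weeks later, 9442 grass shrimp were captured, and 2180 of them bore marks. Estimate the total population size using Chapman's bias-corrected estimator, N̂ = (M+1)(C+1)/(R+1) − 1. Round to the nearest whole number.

N ≈ 24,856

N̂ = (5740+1)(9442+1)/(2180+1) − 1 = 5741·9443/2181 − 1
= 54212263/2181 − 1 ≈ 24856.6 − 1 ≈ 24855.6 → 24856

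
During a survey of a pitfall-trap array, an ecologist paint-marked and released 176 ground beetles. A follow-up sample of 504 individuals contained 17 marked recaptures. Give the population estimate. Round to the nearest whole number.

N ≈ 5218

N = (176 × 504) / 17 = 88704 / 17 ≈ 5217.9 → 5218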